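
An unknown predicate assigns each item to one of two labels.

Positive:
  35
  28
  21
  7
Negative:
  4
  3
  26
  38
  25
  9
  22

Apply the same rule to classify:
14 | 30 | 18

A rule that fits every label: multiple of 7 — true of each 'Positive' example, false of each 'Negative' one.
14: 14 = 7·2 — satisfies this, so Positive. 30: 30 = 7·4 + 2 — does not pass, so Negative. 18: 18 = 7·2 + 4 — does not pass, so Negative.

Positive, Negative, Negative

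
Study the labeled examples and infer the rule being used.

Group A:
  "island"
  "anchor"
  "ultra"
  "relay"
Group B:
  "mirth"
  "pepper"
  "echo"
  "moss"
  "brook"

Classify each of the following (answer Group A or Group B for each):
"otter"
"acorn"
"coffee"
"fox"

Group B, Group A, Group B, Group B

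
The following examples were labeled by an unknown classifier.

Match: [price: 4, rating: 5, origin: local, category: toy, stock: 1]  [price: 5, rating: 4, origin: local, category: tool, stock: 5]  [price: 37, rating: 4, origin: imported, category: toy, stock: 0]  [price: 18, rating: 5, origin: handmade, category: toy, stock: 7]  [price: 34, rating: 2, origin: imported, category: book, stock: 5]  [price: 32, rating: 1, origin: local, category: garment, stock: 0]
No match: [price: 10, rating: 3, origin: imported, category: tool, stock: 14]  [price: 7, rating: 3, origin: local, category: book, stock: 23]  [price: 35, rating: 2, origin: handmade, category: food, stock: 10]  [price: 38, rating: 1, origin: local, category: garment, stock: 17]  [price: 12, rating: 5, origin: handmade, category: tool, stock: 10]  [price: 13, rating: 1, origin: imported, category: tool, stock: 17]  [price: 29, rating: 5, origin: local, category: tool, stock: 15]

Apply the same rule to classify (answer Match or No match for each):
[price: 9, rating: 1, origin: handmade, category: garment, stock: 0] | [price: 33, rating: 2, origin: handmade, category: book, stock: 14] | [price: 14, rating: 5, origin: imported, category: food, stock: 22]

Match, No match, No match

Rule: stock ≤ 7. This holds for each 'Match' example and fails for each 'No match' one.
[price: 9, rating: 1, origin: handmade, category: garment, stock: 0]: stock = 0, meets the rule → Match.
[price: 33, rating: 2, origin: handmade, category: book, stock: 14]: stock = 14, doesn't qualify → No match.
[price: 14, rating: 5, origin: imported, category: food, stock: 22]: stock = 22, doesn't qualify → No match.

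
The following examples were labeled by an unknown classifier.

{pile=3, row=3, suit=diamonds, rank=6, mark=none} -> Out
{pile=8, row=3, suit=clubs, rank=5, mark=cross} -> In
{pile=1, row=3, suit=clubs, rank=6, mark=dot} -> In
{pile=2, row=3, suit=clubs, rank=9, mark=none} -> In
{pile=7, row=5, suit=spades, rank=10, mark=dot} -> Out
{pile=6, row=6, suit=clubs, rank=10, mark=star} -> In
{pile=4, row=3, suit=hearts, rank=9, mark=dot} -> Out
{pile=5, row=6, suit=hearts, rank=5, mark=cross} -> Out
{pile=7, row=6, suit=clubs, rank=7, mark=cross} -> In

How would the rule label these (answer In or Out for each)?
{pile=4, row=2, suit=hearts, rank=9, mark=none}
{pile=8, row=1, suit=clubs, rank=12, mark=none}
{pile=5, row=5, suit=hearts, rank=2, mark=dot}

Out, In, Out

Comparing the two groups points to one rule — suit is clubs.
{pile=4, row=2, suit=hearts, rank=9, mark=none}: suit is hearts, fails the rule → Out.
{pile=8, row=1, suit=clubs, rank=12, mark=none}: suit is clubs, matches → In.
{pile=5, row=5, suit=hearts, rank=2, mark=dot}: suit is hearts, fails the rule → Out.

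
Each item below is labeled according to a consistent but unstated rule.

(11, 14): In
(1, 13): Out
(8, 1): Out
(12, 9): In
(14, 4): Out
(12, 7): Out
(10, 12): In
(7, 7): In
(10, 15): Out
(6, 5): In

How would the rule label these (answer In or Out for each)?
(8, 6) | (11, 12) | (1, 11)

The distinguishing property — |first − second| ≤ 3 — holds for all the 'In' cases and none of the 'Out' cases.
(8, 6) → |8−6| = 2 → In. (11, 12) → |11−12| = 1 → In. (1, 11) → |1−11| = 10 → Out.

In, In, Out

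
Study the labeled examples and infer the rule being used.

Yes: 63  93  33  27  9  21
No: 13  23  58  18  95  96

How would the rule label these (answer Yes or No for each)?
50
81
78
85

The simplest hypothesis consistent with all the labels is: ≡ 3 (mod 6).
50 → 50 mod 6 = 2 → No.
81 → 81 mod 6 = 3 → Yes.
78 → 78 mod 6 = 0 → No.
85 → 85 mod 6 = 1 → No.

No, Yes, No, No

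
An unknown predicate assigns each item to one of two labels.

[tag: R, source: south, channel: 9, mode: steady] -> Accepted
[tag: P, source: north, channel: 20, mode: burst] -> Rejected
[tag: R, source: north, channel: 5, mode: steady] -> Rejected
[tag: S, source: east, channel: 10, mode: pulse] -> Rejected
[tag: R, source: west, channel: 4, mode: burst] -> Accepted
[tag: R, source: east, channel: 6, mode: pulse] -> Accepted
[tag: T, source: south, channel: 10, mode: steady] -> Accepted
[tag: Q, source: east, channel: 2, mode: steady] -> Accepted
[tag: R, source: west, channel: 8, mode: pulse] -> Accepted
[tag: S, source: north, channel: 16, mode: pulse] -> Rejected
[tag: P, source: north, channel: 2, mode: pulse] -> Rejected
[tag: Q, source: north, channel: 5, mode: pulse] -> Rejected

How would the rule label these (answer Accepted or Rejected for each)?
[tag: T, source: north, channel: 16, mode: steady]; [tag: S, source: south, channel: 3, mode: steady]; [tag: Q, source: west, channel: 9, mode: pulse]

Rejected, Rejected, Accepted

The classifier is using: tag is not S AND source is not north.
[tag: T, source: north, channel: 16, mode: steady]: tag is T, source is north, lacks this property → Rejected.
[tag: S, source: south, channel: 3, mode: steady]: tag is S, source is south, lacks this property → Rejected.
[tag: Q, source: west, channel: 9, mode: pulse]: tag is Q, source is west, passes → Accepted.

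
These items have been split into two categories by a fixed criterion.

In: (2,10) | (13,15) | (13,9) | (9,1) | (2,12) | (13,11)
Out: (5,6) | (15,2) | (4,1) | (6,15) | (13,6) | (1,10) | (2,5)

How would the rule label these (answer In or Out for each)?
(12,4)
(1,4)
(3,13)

The classifier is using: sum is even.

In, Out, In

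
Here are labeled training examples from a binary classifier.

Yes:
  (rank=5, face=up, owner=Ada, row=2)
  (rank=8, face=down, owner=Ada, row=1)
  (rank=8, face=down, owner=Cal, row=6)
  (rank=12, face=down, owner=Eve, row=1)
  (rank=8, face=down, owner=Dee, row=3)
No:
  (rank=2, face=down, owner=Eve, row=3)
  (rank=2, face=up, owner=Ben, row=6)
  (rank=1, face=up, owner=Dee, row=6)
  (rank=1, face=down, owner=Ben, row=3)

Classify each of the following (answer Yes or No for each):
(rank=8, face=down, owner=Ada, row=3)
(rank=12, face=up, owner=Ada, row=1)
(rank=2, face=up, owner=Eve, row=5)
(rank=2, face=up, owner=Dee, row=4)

All 'Yes' examples share one property — rank ≥ 5 — and every 'No' example lacks it.
(rank=8, face=down, owner=Ada, row=3): rank = 8, checks out → Yes. (rank=12, face=up, owner=Ada, row=1): rank = 12, checks out → Yes. (rank=2, face=up, owner=Eve, row=5): rank = 2, fails the rule → No. (rank=2, face=up, owner=Dee, row=4): rank = 2, fails the rule → No.

Yes, Yes, No, No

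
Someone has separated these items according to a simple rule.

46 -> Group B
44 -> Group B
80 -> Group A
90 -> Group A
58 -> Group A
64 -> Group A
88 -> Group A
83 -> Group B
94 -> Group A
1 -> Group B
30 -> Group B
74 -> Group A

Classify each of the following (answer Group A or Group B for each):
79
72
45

The simplest hypothesis consistent with all the labels is: even AND at least 58.
Group B: 79, since 79 is odd, 79 ≥ 58. Group A: 72, since 72 is even, 72 ≥ 58. Group B: 45, since 45 is odd, 45 < 58.

Group B, Group A, Group B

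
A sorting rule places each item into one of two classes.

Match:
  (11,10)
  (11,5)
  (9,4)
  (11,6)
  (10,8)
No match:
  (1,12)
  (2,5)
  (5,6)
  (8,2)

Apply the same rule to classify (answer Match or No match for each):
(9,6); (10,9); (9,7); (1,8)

'Match' ⟺ first ≥ 9.

Match, Match, Match, No match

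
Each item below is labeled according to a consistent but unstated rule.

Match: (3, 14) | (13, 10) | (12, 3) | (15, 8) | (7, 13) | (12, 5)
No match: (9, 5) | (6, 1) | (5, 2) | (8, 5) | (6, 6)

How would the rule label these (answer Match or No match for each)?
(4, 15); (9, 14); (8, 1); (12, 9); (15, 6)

The common property of the 'Match' items is: sum ≥ 15. No 'No match' item has it.
(4, 15) → 4+15 = 19 → Match. (9, 14) → 9+14 = 23 → Match. (8, 1) → 8+1 = 9 → No match. (12, 9) → 12+9 = 21 → Match. (15, 6) → 15+6 = 21 → Match.

Match, Match, No match, Match, Match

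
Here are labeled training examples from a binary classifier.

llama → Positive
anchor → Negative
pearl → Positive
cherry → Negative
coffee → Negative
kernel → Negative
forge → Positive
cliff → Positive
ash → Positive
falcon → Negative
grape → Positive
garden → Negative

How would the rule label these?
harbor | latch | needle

Negative, Positive, Negative

Every 'Positive' example satisfies: odd length. None of the 'Negative' examples do.
harbor: Negative (length 6).
latch: Positive (length 5).
needle: Negative (length 6).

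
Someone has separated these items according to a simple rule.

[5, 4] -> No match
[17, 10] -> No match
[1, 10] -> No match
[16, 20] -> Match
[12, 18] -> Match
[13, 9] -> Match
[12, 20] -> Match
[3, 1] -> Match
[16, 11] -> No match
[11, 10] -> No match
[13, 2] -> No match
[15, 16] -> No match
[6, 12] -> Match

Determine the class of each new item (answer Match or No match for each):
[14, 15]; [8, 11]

One predicate separates the groups cleanly: sum is even.

No match, No match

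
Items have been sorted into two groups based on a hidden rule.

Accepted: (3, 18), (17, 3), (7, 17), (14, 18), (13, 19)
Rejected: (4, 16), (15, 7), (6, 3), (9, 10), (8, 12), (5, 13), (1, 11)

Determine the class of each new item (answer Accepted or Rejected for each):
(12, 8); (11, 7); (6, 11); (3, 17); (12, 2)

The classifier is using: max ≥ 17.
(12, 8): max 12 — fails the rule, so Rejected.
(11, 7): max 11 — fails the rule, so Rejected.
(6, 11): max 11 — fails the rule, so Rejected.
(3, 17): max 17 — satisfies this, so Accepted.
(12, 2): max 12 — fails the rule, so Rejected.

Rejected, Rejected, Rejected, Accepted, Rejected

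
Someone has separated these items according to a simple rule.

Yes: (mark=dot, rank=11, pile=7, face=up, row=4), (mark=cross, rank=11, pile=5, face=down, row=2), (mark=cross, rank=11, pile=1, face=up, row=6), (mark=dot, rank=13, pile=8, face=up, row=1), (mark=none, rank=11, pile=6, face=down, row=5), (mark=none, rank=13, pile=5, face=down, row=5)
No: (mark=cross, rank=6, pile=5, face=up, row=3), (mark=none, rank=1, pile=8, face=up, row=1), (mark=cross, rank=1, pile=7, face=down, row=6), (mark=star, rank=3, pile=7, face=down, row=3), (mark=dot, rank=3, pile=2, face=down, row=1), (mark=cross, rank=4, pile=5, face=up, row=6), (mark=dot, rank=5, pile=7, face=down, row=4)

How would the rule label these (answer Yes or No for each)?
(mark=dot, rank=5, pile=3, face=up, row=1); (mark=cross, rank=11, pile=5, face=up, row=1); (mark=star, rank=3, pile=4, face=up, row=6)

No, Yes, No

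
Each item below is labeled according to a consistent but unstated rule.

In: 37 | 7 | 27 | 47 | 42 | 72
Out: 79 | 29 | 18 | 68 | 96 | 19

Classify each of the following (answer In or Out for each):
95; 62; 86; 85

Out, In, Out, Out

Comparing the two groups points to one rule — ≡ 2 (mod 5).
95 — 95 mod 5 = 0, hence Out.
62 — 62 mod 5 = 2, hence In.
86 — 86 mod 5 = 1, hence Out.
85 — 85 mod 5 = 0, hence Out.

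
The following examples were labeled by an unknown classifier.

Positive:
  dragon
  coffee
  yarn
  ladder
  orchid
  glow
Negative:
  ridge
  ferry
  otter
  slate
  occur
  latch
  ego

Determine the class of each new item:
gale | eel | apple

Positive, Negative, Negative

'Positive' ⟺ even length.
gale: Positive (length 4). eel: Negative (length 3). apple: Negative (length 5).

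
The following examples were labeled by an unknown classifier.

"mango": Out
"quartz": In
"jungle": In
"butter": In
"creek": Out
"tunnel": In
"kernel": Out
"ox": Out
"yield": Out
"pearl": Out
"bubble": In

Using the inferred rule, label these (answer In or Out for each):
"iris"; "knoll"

Comparing the two groups points to one rule — contains 'u'.
"iris" → no 'u' → Out.
"knoll" → no 'u' → Out.

Out, Out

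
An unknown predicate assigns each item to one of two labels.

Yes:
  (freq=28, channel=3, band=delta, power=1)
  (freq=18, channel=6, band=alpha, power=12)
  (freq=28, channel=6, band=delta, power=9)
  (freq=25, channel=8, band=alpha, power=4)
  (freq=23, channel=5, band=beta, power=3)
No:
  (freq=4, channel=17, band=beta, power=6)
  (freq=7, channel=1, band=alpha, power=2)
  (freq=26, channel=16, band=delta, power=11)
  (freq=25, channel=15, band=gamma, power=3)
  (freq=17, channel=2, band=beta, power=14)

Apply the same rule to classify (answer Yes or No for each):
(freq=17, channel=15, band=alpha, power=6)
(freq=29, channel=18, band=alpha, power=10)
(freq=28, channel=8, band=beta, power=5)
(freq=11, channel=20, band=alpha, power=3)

No, No, Yes, No

All 'Yes' examples share one property — freq ≥ 18 AND channel ≤ 8 — and every 'No' example lacks it.
(freq=17, channel=15, band=alpha, power=6) — freq = 17, channel = 15, hence No.
(freq=29, channel=18, band=alpha, power=10) — freq = 29, channel = 18, hence No.
(freq=28, channel=8, band=beta, power=5) — freq = 28, channel = 8, hence Yes.
(freq=11, channel=20, band=alpha, power=3) — freq = 11, channel = 20, hence No.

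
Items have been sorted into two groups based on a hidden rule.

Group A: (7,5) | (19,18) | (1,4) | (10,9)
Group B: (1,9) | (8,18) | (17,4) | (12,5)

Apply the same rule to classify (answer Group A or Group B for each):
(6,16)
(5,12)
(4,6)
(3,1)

Group B, Group B, Group A, Group A

A rule that fits every label: |first − second| ≤ 3 — true of each 'Group A' example, false of each 'Group B' one.
(6,16) → |6−16| = 10 → Group B. (5,12) → |5−12| = 7 → Group B. (4,6) → |4−6| = 2 → Group A. (3,1) → |3−1| = 2 → Group A.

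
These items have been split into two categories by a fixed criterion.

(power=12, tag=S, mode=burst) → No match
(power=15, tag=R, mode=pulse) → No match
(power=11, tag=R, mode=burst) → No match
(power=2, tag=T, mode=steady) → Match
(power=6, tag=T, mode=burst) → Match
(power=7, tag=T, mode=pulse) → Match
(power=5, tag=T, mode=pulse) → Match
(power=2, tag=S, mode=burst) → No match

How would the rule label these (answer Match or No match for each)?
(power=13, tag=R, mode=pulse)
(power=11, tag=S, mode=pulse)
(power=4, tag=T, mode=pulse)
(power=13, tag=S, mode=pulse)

No match, No match, Match, No match

A rule that fits every label: tag is T — true of each 'Match' example, false of each 'No match' one.
(power=13, tag=R, mode=pulse): tag is R, fails the rule → No match. (power=11, tag=S, mode=pulse): tag is S, fails the rule → No match. (power=4, tag=T, mode=pulse): tag is T, meets the rule → Match. (power=13, tag=S, mode=pulse): tag is S, fails the rule → No match.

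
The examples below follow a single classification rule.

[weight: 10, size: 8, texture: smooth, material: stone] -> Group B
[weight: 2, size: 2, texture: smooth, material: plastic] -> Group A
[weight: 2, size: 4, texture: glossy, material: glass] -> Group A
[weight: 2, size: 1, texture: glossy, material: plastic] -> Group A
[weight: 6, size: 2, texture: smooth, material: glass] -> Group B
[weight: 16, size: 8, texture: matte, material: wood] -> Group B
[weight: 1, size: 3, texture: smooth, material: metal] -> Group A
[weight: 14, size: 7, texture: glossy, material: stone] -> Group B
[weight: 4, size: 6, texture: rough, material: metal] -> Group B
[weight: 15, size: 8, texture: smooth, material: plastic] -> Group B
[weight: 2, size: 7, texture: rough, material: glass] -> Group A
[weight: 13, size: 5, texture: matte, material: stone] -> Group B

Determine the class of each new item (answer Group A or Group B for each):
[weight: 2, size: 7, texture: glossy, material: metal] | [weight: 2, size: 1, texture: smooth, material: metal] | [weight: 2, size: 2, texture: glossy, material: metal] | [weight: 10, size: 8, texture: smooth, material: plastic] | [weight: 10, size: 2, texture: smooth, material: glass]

Group A, Group A, Group A, Group B, Group B

The pattern is that an item is 'Group A' exactly when: weight ≤ 2.
[weight: 2, size: 7, texture: glossy, material: metal] → weight = 2 → Group A.
[weight: 2, size: 1, texture: smooth, material: metal] → weight = 2 → Group A.
[weight: 2, size: 2, texture: glossy, material: metal] → weight = 2 → Group A.
[weight: 10, size: 8, texture: smooth, material: plastic] → weight = 10 → Group B.
[weight: 10, size: 2, texture: smooth, material: glass] → weight = 10 → Group B.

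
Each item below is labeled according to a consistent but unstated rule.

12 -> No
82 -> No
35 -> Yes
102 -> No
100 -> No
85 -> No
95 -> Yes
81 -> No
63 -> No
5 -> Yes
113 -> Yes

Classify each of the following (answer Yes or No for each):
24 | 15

No, No

Every 'Yes' example satisfies: ≡ 2 (mod 3). None of the 'No' examples do.
24: 24 mod 3 = 0, doesn't match → No.
15: 15 mod 3 = 0, doesn't match → No.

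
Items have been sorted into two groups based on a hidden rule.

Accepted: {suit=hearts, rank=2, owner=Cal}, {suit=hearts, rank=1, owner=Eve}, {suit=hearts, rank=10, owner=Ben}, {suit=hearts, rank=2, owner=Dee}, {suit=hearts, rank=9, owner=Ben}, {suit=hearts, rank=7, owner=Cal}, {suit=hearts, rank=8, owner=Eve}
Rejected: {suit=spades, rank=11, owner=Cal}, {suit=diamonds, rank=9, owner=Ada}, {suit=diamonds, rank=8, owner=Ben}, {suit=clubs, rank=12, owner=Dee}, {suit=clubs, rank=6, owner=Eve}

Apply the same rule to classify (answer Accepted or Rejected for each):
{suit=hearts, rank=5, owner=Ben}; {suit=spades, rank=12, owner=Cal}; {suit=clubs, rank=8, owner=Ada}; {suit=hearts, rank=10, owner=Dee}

Accepted, Rejected, Rejected, Accepted

The classifier is using: suit is hearts.
{suit=hearts, rank=5, owner=Ben} → suit is hearts → Accepted. {suit=spades, rank=12, owner=Cal} → suit is spades → Rejected. {suit=clubs, rank=8, owner=Ada} → suit is clubs → Rejected. {suit=hearts, rank=10, owner=Dee} → suit is hearts → Accepted.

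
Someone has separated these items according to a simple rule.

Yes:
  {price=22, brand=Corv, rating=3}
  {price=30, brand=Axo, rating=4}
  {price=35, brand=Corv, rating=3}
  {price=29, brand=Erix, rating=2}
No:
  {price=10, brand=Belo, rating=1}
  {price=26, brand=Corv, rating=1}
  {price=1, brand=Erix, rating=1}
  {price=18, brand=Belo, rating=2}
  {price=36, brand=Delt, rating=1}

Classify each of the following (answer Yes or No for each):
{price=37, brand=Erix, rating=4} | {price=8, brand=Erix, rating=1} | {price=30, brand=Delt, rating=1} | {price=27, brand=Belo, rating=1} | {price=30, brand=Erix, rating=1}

The distinguishing property — price ≥ 22 AND rating ≥ 2 — holds for all the 'Yes' cases and none of the 'No' cases.
{price=37, brand=Erix, rating=4} → price = 37, rating = 4 → Yes.
{price=8, brand=Erix, rating=1} → price = 8, rating = 1 → No.
{price=30, brand=Delt, rating=1} → price = 30, rating = 1 → No.
{price=27, brand=Belo, rating=1} → price = 27, rating = 1 → No.
{price=30, brand=Erix, rating=1} → price = 30, rating = 1 → No.

Yes, No, No, No, No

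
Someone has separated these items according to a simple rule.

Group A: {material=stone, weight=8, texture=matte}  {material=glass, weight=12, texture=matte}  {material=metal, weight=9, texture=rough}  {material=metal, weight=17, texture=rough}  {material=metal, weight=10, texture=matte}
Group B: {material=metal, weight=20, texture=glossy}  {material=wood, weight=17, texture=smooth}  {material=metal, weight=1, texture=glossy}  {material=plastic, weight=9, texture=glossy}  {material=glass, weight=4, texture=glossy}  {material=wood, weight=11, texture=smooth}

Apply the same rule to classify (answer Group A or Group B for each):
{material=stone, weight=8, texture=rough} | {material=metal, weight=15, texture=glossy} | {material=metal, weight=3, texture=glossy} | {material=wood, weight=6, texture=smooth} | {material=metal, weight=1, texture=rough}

Group A, Group B, Group B, Group B, Group A

'Group A' ⟺ texture is rough OR texture is matte.
Group A: {material=stone, weight=8, texture=rough}, since texture is rough.
Group B: {material=metal, weight=15, texture=glossy}, since texture is glossy.
Group B: {material=metal, weight=3, texture=glossy}, since texture is glossy.
Group B: {material=wood, weight=6, texture=smooth}, since texture is smooth.
Group A: {material=metal, weight=1, texture=rough}, since texture is rough.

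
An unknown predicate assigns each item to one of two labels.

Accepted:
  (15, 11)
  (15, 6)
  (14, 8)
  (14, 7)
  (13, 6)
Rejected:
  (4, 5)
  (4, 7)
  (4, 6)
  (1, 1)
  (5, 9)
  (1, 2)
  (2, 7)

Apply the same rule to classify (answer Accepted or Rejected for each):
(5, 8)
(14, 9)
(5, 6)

Rejected, Accepted, Rejected

The pattern is that an item is 'Accepted' exactly when: first > second.
Rejected: (5, 8), since 5 < 8.
Accepted: (14, 9), since 14 > 9.
Rejected: (5, 6), since 5 < 6.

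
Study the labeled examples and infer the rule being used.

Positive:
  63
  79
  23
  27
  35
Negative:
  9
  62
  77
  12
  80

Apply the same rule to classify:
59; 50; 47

A rule that fits every label: ≡ 3 (mod 4) — true of each 'Positive' example, false of each 'Negative' one.

Positive, Negative, Positive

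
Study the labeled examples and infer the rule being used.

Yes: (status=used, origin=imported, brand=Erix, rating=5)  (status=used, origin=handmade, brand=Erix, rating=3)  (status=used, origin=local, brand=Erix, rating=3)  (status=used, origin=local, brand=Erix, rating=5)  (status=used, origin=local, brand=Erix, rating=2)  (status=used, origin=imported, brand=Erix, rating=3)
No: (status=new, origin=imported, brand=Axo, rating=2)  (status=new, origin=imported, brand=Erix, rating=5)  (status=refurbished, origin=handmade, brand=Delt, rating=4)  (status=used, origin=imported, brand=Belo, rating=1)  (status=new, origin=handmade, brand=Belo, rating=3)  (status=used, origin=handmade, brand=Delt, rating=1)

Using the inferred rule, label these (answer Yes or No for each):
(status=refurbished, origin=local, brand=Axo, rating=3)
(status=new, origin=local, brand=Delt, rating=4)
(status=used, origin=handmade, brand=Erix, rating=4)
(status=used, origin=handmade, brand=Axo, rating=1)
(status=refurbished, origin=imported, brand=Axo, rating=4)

The pattern is that an item is 'Yes' exactly when: status is used AND brand is Erix.

No, No, Yes, No, No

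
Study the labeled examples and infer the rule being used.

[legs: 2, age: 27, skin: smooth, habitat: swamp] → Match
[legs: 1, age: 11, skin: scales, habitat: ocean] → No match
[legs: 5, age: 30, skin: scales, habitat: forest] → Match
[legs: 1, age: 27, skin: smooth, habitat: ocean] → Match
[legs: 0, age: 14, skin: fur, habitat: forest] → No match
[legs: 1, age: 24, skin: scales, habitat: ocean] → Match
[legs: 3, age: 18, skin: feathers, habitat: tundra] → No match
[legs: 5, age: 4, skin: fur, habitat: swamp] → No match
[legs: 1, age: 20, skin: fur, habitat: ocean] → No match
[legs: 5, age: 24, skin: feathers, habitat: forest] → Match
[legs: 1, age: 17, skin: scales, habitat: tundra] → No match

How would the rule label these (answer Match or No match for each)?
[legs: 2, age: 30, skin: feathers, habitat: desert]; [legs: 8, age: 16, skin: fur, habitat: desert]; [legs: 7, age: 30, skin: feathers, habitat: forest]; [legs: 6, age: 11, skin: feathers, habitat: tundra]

Match, No match, Match, No match

The rule appears to be: age ≥ 24.
[legs: 2, age: 30, skin: feathers, habitat: desert] → age = 30 → Match. [legs: 8, age: 16, skin: fur, habitat: desert] → age = 16 → No match. [legs: 7, age: 30, skin: feathers, habitat: forest] → age = 30 → Match. [legs: 6, age: 11, skin: feathers, habitat: tundra] → age = 11 → No match.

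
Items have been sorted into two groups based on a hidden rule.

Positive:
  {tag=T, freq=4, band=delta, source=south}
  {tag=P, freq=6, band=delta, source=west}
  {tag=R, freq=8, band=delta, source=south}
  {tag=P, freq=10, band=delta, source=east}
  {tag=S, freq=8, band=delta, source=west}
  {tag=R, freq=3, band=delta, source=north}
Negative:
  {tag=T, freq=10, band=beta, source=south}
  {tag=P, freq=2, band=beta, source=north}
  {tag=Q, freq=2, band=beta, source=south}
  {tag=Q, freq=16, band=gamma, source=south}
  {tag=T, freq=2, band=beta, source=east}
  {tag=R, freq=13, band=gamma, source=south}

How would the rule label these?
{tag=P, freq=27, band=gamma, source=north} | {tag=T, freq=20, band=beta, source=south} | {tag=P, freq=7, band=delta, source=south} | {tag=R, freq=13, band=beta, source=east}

Negative, Negative, Positive, Negative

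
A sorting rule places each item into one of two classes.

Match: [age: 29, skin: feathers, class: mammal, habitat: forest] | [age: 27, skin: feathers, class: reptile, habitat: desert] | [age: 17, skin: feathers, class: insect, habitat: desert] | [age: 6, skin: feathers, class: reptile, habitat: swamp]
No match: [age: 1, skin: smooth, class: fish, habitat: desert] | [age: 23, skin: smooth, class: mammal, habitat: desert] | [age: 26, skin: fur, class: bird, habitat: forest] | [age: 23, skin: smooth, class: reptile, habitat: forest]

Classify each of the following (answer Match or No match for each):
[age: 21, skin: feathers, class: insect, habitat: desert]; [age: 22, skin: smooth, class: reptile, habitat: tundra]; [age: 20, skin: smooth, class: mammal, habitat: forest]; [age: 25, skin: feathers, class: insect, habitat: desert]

Match, No match, No match, Match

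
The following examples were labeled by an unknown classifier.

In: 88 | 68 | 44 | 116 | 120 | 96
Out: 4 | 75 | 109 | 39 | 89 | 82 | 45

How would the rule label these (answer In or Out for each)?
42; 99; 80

The common property of the 'In' items is: multiple of 4 AND at least 39. No 'Out' item has it.
42: 42 = 4·10 + 2, 42 ≥ 39 — doesn't match, so Out. 99: 99 = 4·24 + 3, 99 ≥ 39 — doesn't match, so Out. 80: 80 = 4·20, 80 ≥ 39 — fits, so In.

Out, Out, In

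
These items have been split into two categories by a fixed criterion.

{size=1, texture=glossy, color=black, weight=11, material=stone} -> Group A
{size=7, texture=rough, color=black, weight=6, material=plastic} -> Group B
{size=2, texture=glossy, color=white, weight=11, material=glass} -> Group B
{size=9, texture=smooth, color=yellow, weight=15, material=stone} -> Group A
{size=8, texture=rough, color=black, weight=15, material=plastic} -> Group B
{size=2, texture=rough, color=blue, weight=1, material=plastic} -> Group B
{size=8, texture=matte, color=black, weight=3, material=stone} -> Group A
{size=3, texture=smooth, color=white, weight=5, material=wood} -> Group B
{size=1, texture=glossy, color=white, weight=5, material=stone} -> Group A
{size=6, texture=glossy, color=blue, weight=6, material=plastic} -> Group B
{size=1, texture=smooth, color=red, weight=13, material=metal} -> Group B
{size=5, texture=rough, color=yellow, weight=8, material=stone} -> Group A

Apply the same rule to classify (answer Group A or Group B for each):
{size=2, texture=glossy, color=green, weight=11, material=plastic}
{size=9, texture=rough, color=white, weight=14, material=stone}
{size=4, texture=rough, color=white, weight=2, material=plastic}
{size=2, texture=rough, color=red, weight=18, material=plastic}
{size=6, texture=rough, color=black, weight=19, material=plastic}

Group B, Group A, Group B, Group B, Group B

All 'Group A' examples share one property — material is stone — and every 'Group B' example lacks it.
{size=2, texture=glossy, color=green, weight=11, material=plastic} — material is plastic, hence Group B. {size=9, texture=rough, color=white, weight=14, material=stone} — material is stone, hence Group A. {size=4, texture=rough, color=white, weight=2, material=plastic} — material is plastic, hence Group B. {size=2, texture=rough, color=red, weight=18, material=plastic} — material is plastic, hence Group B. {size=6, texture=rough, color=black, weight=19, material=plastic} — material is plastic, hence Group B.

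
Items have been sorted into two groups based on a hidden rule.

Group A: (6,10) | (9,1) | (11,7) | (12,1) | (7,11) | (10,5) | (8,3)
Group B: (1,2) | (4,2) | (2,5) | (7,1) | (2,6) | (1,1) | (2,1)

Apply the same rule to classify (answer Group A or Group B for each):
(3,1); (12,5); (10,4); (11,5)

Group B, Group A, Group A, Group A

'Group A' ⟺ sum ≥ 10.
(3,1): 3+1 = 4, does not pass → Group B. (12,5): 12+5 = 17, matches → Group A. (10,4): 10+4 = 14, matches → Group A. (11,5): 11+5 = 16, matches → Group A.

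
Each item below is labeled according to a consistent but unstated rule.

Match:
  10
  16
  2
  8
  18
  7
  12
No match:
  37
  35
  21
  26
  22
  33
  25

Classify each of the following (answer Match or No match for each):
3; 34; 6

Match, No match, Match

One predicate separates the groups cleanly: at most 18.
3: 3 ≤ 18 — checks out, so Match.
34: 34 > 18 — fails the rule, so No match.
6: 6 ≤ 18 — checks out, so Match.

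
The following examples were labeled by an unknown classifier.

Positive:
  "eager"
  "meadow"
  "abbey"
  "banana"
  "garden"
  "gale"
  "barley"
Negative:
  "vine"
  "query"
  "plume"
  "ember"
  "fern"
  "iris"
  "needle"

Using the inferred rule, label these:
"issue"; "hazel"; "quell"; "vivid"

Negative, Positive, Negative, Negative

'Positive' ⟺ contains 'a'.
"issue": no 'a', does not satisfy this → Negative.
"hazel": has 'a', matches → Positive.
"quell": no 'a', does not satisfy this → Negative.
"vivid": no 'a', does not satisfy this → Negative.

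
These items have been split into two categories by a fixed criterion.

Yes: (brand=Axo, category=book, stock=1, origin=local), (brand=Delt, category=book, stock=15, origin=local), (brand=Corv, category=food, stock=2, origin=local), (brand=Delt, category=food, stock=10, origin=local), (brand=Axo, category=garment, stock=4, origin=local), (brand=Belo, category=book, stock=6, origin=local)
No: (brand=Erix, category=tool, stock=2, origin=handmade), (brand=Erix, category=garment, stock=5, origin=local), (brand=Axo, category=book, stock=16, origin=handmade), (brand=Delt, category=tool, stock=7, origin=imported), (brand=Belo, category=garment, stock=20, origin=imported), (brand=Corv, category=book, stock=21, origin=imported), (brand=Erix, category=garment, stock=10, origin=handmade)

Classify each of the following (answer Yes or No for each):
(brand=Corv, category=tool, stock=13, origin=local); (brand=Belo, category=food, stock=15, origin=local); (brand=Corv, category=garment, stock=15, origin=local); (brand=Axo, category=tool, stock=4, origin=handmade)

The rule appears to be: origin is local AND stock ≠ 5.
(brand=Corv, category=tool, stock=13, origin=local) — origin is local, stock = 13, hence Yes.
(brand=Belo, category=food, stock=15, origin=local) — origin is local, stock = 15, hence Yes.
(brand=Corv, category=garment, stock=15, origin=local) — origin is local, stock = 15, hence Yes.
(brand=Axo, category=tool, stock=4, origin=handmade) — origin is handmade, stock = 4, hence No.

Yes, Yes, Yes, No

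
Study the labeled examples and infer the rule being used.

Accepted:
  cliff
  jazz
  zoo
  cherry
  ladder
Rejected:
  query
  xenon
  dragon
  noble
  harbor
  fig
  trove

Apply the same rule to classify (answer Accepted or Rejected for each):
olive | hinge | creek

A rule that fits every label: has a double letter — true of each 'Accepted' example, false of each 'Rejected' one.
olive: no doubled letter, fails the rule → Rejected. hinge: no doubled letter, fails the rule → Rejected. creek: 'ee' doubled, checks out → Accepted.

Rejected, Rejected, Accepted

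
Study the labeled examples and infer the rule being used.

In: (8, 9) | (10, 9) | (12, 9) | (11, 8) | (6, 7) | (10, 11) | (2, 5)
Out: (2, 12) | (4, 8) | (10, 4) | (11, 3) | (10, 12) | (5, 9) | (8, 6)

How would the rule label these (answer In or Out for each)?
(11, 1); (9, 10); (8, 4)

Out, In, Out

The simplest hypothesis consistent with all the labels is: sum is odd.
(11, 1) — 11+1 = 12, hence Out. (9, 10) — 9+10 = 19, hence In. (8, 4) — 8+4 = 12, hence Out.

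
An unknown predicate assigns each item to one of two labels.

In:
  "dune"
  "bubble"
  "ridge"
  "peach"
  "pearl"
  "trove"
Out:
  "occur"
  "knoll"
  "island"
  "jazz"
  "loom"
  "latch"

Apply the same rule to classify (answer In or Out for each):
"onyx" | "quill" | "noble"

Out, Out, In

All 'In' examples share one property — contains 'e' — and every 'Out' example lacks it.
"onyx": no 'e' — doesn't qualify, so Out.
"quill": no 'e' — doesn't qualify, so Out.
"noble": has 'e' — qualifies, so In.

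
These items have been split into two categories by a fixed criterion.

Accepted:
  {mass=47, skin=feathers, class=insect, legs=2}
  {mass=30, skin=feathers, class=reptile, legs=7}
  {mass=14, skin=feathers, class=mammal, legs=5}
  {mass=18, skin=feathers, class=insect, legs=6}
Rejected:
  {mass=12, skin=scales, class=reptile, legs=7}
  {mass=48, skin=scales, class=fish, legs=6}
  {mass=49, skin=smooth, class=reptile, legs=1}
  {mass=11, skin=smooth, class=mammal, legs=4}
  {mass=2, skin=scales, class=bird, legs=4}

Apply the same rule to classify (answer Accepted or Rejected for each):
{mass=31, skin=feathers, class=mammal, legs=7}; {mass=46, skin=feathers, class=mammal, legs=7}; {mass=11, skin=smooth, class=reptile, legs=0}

A rule that fits every label: skin is feathers — true of each 'Accepted' example, false of each 'Rejected' one.

Accepted, Accepted, Rejected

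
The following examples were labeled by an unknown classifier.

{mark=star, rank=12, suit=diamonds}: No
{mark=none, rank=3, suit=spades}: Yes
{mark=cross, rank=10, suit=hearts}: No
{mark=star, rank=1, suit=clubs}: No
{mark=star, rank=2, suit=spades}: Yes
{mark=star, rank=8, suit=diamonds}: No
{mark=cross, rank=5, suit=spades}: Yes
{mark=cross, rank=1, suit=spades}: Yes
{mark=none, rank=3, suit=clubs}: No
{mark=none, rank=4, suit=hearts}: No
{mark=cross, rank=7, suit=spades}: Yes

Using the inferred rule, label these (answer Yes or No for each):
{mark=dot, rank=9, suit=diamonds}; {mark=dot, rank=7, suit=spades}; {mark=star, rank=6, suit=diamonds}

No, Yes, No

The common property of the 'Yes' items is: suit is spades. No 'No' item has it.
{mark=dot, rank=9, suit=diamonds} — suit is diamonds, hence No.
{mark=dot, rank=7, suit=spades} — suit is spades, hence Yes.
{mark=star, rank=6, suit=diamonds} — suit is diamonds, hence No.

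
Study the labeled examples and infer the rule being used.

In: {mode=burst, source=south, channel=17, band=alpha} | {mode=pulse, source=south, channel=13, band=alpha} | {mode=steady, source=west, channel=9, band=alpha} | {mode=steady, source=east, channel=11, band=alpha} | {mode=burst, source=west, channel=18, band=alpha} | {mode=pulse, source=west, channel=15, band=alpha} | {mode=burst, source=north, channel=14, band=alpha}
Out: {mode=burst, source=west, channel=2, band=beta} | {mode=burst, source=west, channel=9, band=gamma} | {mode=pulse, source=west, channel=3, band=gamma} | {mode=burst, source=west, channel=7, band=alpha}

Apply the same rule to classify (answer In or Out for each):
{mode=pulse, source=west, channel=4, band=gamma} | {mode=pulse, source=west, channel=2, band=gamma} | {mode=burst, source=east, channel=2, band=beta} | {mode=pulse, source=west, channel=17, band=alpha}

The distinguishing property — band is alpha AND channel ≥ 9 — holds for all the 'In' cases and none of the 'Out' cases.
{mode=pulse, source=west, channel=4, band=gamma} — band is gamma, channel = 4, hence Out.
{mode=pulse, source=west, channel=2, band=gamma} — band is gamma, channel = 2, hence Out.
{mode=burst, source=east, channel=2, band=beta} — band is beta, channel = 2, hence Out.
{mode=pulse, source=west, channel=17, band=alpha} — band is alpha, channel = 17, hence In.

Out, Out, Out, In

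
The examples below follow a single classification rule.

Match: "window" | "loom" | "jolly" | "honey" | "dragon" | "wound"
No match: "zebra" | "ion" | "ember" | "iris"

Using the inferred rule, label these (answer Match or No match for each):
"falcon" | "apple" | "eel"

The rule appears to be: length ≥ 4 AND contains 'o'.
"falcon": Match (length 6, has 'o').
"apple": No match (length 5, no 'o').
"eel": No match (length 3, no 'o').

Match, No match, No match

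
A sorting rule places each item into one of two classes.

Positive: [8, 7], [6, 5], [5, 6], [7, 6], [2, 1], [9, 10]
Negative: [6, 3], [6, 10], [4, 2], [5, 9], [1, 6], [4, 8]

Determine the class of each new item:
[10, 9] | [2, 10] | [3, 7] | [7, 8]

A rule that fits every label: |first − second| ≤ 1 — true of each 'Positive' example, false of each 'Negative' one.

Positive, Negative, Negative, Positive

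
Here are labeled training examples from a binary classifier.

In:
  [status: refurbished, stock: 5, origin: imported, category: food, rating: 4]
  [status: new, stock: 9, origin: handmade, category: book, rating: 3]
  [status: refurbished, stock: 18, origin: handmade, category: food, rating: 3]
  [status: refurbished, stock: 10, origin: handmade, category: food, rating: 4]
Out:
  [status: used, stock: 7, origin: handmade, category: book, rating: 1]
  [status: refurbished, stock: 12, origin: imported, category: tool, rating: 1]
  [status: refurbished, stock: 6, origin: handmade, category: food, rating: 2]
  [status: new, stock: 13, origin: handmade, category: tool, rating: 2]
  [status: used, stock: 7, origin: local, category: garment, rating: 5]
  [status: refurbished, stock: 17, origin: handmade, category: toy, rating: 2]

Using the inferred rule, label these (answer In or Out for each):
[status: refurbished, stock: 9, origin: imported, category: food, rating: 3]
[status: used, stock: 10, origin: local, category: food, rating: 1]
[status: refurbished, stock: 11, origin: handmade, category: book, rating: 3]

The pattern is that an item is 'In' exactly when: rating ≥ 3 AND rating ≤ 4.
In: [status: refurbished, stock: 9, origin: imported, category: food, rating: 3], since rating = 3. Out: [status: used, stock: 10, origin: local, category: food, rating: 1], since rating = 1. In: [status: refurbished, stock: 11, origin: handmade, category: book, rating: 3], since rating = 3.

In, Out, In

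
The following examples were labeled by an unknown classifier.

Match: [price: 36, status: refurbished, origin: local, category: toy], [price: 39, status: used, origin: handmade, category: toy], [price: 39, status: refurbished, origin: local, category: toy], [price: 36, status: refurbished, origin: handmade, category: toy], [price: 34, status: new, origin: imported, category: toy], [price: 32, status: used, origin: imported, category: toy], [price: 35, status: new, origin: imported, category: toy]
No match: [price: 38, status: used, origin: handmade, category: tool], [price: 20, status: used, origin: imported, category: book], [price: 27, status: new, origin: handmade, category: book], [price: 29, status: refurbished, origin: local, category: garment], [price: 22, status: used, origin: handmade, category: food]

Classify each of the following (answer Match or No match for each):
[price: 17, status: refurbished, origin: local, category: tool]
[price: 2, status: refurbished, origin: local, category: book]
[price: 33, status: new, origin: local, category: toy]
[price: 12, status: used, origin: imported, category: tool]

Comparing the two groups points to one rule — category is toy.

No match, No match, Match, No match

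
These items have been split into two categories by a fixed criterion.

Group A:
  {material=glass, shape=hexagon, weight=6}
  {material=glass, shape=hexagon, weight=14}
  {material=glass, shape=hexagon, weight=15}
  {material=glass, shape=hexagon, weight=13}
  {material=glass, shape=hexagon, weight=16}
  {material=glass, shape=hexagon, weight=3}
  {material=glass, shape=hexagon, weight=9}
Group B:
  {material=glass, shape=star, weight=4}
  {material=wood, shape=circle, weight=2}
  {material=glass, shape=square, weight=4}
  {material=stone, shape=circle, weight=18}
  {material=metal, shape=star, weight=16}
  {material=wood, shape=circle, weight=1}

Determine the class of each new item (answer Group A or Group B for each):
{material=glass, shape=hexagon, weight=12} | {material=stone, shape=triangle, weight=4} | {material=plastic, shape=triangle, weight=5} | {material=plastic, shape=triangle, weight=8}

Rule: shape is hexagon. This holds for each 'Group A' example and fails for each 'Group B' one.
{material=glass, shape=hexagon, weight=12}: shape is hexagon — checks out, so Group A.
{material=stone, shape=triangle, weight=4}: shape is triangle — does not fit, so Group B.
{material=plastic, shape=triangle, weight=5}: shape is triangle — does not fit, so Group B.
{material=plastic, shape=triangle, weight=8}: shape is triangle — does not fit, so Group B.

Group A, Group B, Group B, Group B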